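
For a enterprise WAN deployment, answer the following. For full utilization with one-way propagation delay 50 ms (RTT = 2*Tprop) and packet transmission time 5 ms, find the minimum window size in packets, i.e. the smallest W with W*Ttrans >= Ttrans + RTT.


Given: Ttrans = 5 ms, RTT = 100 ms (= 2 * Tprop, Tprop = 50 ms)
Time until first ACK returns = Ttrans + RTT = 5 + 100 = 105 ms
Need W * Ttrans >= Ttrans + RTT  ->  W >= (Ttrans + RTT) / Ttrans
(Ttrans + RTT) / Ttrans = 105 / 5 = 21
W_min = ceil(21) = 21

21


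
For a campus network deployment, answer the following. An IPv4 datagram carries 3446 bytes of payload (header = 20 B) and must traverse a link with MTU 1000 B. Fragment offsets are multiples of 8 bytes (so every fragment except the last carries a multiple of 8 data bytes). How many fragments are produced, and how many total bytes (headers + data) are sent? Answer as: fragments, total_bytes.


Max data per non-final fragment = floor((MTU - header)/8)*8 = floor((1000 - 20)/8)*8 = floor(980/8)*8 = 976 B
Final fragment needs no 8-byte alignment: it can carry up to MTU - header = 980 B
Non-final fragments needed = ceil((payload - 980) / 976) = ceil(2466/976) = ceil(2.5266) = 3
Number of fragments = 3 + 1 = 4
Fragment sizes (data): 3 * 976 B + 518 B (last, 518 <= 980 OK)
Total bytes sent = payload + n_frags * header = 3446 + 4*20 = 3446 + 80 = 3526 B

4, 3526


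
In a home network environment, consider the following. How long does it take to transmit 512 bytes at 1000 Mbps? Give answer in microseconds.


Given: packet = 512 bytes, bandwidth = 1000 Mbps
Packet in bits = 512 * 8 = 4096 bits
Bandwidth = 1000 * 10^6 = 1000000000 bps
Time = 4096 / 1000000000 seconds
Time in us = 4096 * 10^6 / 1000000000 = 4.096

4.096


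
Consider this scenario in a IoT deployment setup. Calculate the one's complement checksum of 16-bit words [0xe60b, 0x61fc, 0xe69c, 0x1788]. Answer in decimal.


Given words: [0xe60b, 0x61fc, 0xe69c, 0x1788]
Step 1: Sum all words
Raw sum = 58891 + 25084 + 59036 + 6024 = 149035
Step 2: Fold carry: (17963 + 2) = 17965
One's complement = ~17965 & 0xFFFF = 47570

47570


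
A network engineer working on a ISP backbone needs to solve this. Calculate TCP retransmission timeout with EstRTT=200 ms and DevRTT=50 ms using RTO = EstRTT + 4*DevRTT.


Given: EstRTT = 200 ms, DevRTT = 50 ms
Timeout = EstRTT + 4 * DevRTT
4 * DevRTT = 4 * 50 = 200
Timeout = 200 + 200 = 400 ms

400


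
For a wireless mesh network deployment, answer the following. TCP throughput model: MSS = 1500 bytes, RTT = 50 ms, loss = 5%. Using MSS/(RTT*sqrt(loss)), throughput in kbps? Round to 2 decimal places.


Given: MSS = 1500 bytes, RTT = 50 ms, loss = 5%
RTT in seconds = 50 / 1000 = 0.05
Loss rate = 5% = 0.05
sqrt(loss) = sqrt(0.05) = 0.223606797750
Throughput (bytes/s) = 1500 / (0.05 * 0.223606797750) = 134164.0786
Throughput (kbps) = 134164.0786 * 8 / 1000 = 1073.312629 -> 1073.31 kbps (2 dp)

1073.31


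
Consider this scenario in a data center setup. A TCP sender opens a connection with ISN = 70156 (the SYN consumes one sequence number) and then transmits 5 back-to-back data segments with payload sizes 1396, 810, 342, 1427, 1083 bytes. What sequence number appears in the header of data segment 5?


The SYN occupies sequence number ISN = 70156, so the first data byte is ISN + 1 = 70157.
SEQ of data segment i = (ISN + 1) + sum of payload sizes of segments 1..i-1.
Segment 1: SEQ = 70157, payload = 1396 bytes
Segment 2: SEQ = 71553, payload = 810 bytes
Segment 3: SEQ = 72363, payload = 342 bytes
Segment 4: SEQ = 72705, payload = 1427 bytes
Segment 5: SEQ = 74132, payload = 1083 bytes
SEQ of segment 5 = 70157 + 1396 + 810 + 342 + 1427 = 74132

74132


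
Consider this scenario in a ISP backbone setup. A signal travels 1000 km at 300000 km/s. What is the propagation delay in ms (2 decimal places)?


Given: distance = 1000 km, speed = 300000 km/s
Delay = distance / speed = 1000 / 300000 seconds
Delay in ms = 1000 * 1000 / 300000
Delay = 3.3333 ms
Rounded to 2 dp = 3.33 ms

3.33


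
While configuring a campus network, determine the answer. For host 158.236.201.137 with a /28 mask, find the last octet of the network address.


Given: IP = 158.236.201.137, prefix = /28
Subnet mask = 255.255.255.240
Last octet of IP: 137
Last octet of mask: 240
Network last octet = 137 AND 240 = 128

128


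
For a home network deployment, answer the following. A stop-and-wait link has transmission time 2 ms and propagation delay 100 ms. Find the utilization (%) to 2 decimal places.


Given: Ttrans = 2 ms, Tprop = 100 ms
RTT = 2 * Tprop = 2 * 100 = 200 ms
U = Ttrans / (Ttrans + RTT)
U = 2 / (2 + 200)
U = 2 / 202 = 0.009901
U% = 0.99%

0.99


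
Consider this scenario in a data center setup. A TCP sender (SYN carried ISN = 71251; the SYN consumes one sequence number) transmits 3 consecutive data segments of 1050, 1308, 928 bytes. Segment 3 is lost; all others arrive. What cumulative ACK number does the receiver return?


SYN uses sequence number 71251; first data byte = ISN + 1 = 71252.
Segment 1: SEQ = 71252, len = 1050 B, covers [71252, 72301]
Segment 2: SEQ = 72302, len = 1308 B, covers [72302, 73609]
Segment 3: SEQ = 73610, len = 928 B, covers [73610, 74537] [LOST]
In-order data received: bytes [71252, 73609] (segments 1..2).
Segment 3 missing -> gap begins at byte 73610.
Cumulative ACK = next expected in-order byte = 71252 + 1050 + 1308 = 73610

73610


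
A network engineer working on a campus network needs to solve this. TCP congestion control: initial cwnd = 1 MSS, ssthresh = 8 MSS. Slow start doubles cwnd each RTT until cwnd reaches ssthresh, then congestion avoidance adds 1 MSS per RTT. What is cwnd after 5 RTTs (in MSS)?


RTT 0: cwnd = 1 MSS (initial)
RTT 1: cwnd = 2 MSS (slow start, doubled)
RTT 2: cwnd = 4 MSS (slow start, doubled)
RTT 3: cwnd = 8 MSS (slow start, doubled)
RTT 4: cwnd = 9 MSS (congestion avoidance, +1)
RTT 5: cwnd = 10 MSS (congestion avoidance, +1)

10


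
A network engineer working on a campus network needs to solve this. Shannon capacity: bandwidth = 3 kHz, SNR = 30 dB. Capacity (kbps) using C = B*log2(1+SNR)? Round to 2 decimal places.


Given: B = 3 kHz, SNR = 30 dB
SNR linear = 10^(30/10) = 1000
1 + SNR = 1001
log2(1001) = 9.9672262588
C = 3 * 1000 * 9.9672262588 = 29901.6788 bps
C = 29.901679 kbps -> 29.90 kbps (2 dp)

29.90


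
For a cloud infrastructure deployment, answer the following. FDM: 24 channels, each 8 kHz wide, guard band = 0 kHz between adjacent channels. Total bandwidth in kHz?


Given: 24 channels, 8 kHz each, guard = 0 kHz
Channel bandwidth = 24 * 8 = 192 kHz
Guard bands = 23 gaps * 0 kHz = 0 kHz
Total = 192 + 0 = 192 kHz

192


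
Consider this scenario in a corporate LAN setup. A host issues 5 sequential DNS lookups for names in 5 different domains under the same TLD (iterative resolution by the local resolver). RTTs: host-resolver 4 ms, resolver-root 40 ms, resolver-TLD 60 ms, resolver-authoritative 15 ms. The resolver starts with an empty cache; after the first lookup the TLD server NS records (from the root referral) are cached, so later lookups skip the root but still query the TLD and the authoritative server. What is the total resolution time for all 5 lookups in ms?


Lookup 1 (cold cache): local + root + TLD + auth = 4 + 40 + 60 + 15 = 119 ms
Lookups 2..5 (TLD NS cached -> skip root; new domain -> still ask TLD and auth): local + TLD + auth = 4 + 60 + 15 = 79 ms each
Remaining 4 lookups: 4 * 79 = 316 ms
Total = 119 + 316 = 435 ms

435


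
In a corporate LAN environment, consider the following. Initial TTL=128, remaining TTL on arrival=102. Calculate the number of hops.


Given: initial TTL = 128, received TTL = 102
Hops = initial TTL - received TTL
Hops = 128 - 102 = 26

26


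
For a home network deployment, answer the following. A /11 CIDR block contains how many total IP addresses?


Given: CIDR prefix /11
Host bits = 32 - 11 = 21
Total addresses = 2^21 = 2097152

2097152


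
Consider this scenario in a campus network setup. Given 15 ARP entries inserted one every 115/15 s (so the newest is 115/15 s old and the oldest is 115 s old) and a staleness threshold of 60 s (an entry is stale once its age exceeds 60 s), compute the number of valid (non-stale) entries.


Ages are k * 115/15 s for k = 1..15 (spacing = 7.6667 s).
Entry k is valid iff k * 115/15 <= 60 iff k <= 15 * 60 / 115 = 7.8261
n_valid = floor(7.8261) = 7
(n_stale = 15 - 7 = 8)

7


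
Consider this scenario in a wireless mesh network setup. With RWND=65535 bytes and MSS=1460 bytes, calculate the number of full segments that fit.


Given: RWND = 65535 bytes, MSS = 1460 bytes
Full segments = floor(RWND / MSS)
Full segments = floor(65535 / 1460)
Full segments = floor(44.887) = 44

44


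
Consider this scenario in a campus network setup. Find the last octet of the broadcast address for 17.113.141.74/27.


Given: IP = 17.113.141.74, prefix = /27
Host bits = 32 - 27 = 5
Network last octet = 74 AND mask = 64
Host part size = 2^5 - 1 = 31
Broadcast last octet = 64 OR 31 = 95

95


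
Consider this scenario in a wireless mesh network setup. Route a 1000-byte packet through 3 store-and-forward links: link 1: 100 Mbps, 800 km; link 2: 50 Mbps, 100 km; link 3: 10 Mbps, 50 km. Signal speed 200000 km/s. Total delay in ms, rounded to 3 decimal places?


Packet = 1000 bytes = 8000 bits. Store-and-forward: sum (t_trans + t_prop) per link.
Link 1: t_trans = 8000/(100*10^6) s = 0.0800 ms; t_prop = 800/200000 s = 4.0000 ms; subtotal = 4.0800 ms
Link 2: t_trans = 8000/(50*10^6) s = 0.1600 ms; t_prop = 100/200000 s = 0.5000 ms; subtotal = 0.6600 ms
Link 3: t_trans = 8000/(10*10^6) s = 0.8000 ms; t_prop = 50/200000 s = 0.2500 ms; subtotal = 1.0500 ms
End-to-end = 4.0800 + 0.6600 + 1.0500 = 5.7900 ms -> 5.790 ms (3 dp)

5.790


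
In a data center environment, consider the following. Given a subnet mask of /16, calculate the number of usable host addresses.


Given: subnet mask /16
Host bits = 32 - 16 = 16
Total addresses = 2^16 = 65536
Usable hosts = 65536 - 2 (network + broadcast) = 65534

65534


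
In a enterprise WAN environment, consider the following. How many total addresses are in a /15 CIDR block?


Given: CIDR prefix /15
Host bits = 32 - 15 = 17
Total addresses = 2^17 = 131072

131072


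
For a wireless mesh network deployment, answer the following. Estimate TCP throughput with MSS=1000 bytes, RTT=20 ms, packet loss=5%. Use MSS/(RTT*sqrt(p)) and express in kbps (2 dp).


Given: MSS = 1000 bytes, RTT = 20 ms, loss = 5%
RTT in seconds = 20 / 1000 = 0.02
Loss rate = 5% = 0.05
sqrt(loss) = sqrt(0.05) = 0.223606797750
Throughput (bytes/s) = 1000 / (0.02 * 0.223606797750) = 223606.7977
Throughput (kbps) = 223606.7977 * 8 / 1000 = 1788.854382 -> 1788.85 kbps (2 dp)

1788.85


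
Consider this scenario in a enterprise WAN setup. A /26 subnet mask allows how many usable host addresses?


Given: subnet mask /26
Host bits = 32 - 26 = 6
Total addresses = 2^6 = 64
Usable hosts = 64 - 2 (network + broadcast) = 62

62


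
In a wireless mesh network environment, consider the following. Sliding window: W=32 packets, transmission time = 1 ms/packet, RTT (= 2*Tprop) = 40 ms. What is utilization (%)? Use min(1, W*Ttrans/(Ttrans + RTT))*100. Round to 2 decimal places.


Given: W = 32, Ttrans = 1 ms, RTT = 40 ms (= 2 * Tprop, Tprop = 20 ms)
Cycle time = Ttrans + RTT = 1 + 40 = 41 ms (first packet sent until its ACK returns)
W * Ttrans = 32 * 1 = 32 ms of sending per cycle
W * Ttrans / (Ttrans + RTT) = 32 / 41 = 0.780488
U = min(1, 0.780488) = 0.780488
U% = 78.05%

78.05


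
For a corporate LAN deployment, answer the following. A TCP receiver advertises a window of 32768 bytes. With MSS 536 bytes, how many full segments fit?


Given: RWND = 32768 bytes, MSS = 536 bytes
Full segments = floor(RWND / MSS)
Full segments = floor(32768 / 536)
Full segments = floor(61.1343) = 61

61


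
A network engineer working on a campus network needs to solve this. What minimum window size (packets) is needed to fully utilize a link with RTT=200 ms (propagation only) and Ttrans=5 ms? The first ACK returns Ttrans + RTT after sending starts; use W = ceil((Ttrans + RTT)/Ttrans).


Given: Ttrans = 5 ms, RTT = 200 ms (= 2 * Tprop, Tprop = 100 ms)
Time until first ACK returns = Ttrans + RTT = 5 + 200 = 205 ms
Need W * Ttrans >= Ttrans + RTT  ->  W >= (Ttrans + RTT) / Ttrans
(Ttrans + RTT) / Ttrans = 205 / 5 = 41
W_min = ceil(41) = 41

41


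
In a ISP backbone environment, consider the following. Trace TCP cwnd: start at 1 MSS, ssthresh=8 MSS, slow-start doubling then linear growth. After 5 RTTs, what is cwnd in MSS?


RTT 0: cwnd = 1 MSS (initial)
RTT 1: cwnd = 2 MSS (slow start, doubled)
RTT 2: cwnd = 4 MSS (slow start, doubled)
RTT 3: cwnd = 8 MSS (slow start, doubled)
RTT 4: cwnd = 9 MSS (congestion avoidance, +1)
RTT 5: cwnd = 10 MSS (congestion avoidance, +1)

10


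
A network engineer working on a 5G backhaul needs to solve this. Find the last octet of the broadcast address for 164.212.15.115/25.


Given: IP = 164.212.15.115, prefix = /25
Host bits = 32 - 25 = 7
Network last octet = 115 AND mask = 0
Host part size = 2^7 - 1 = 127
Broadcast last octet = 0 OR 127 = 127

127


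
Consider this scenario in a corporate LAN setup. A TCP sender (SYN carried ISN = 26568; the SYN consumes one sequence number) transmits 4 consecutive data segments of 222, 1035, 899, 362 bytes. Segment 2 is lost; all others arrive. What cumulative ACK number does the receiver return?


SYN uses sequence number 26568; first data byte = ISN + 1 = 26569.
Segment 1: SEQ = 26569, len = 222 B, covers [26569, 26790]
Segment 2: SEQ = 26791, len = 1035 B, covers [26791, 27825] [LOST]
Segment 3: SEQ = 27826, len = 899 B, covers [27826, 28724]
Segment 4: SEQ = 28725, len = 362 B, covers [28725, 29086]
In-order data received: bytes [26569, 26790] (segments 1..1).
Segment 2 missing -> gap begins at byte 26791; later segments buffered out of order.
Cumulative ACK = next expected in-order byte = 26569 + 222 = 26791

26791


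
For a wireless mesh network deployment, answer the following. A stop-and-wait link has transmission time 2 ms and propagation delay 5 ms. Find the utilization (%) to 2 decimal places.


Given: Ttrans = 2 ms, Tprop = 5 ms
RTT = 2 * Tprop = 2 * 5 = 10 ms
U = Ttrans / (Ttrans + RTT)
U = 2 / (2 + 10)
U = 2 / 12 = 0.166667
U% = 16.67%

16.67


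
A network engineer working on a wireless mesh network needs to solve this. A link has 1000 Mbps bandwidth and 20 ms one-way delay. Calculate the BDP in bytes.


Given: bandwidth = 1000 Mbps, delay = 20 ms
BDP in bits = 1000 * 10^6 * 20 / 1000
BDP in bits = 20000000
BDP in bytes = 20000000 / 8 = 2500000

2500000


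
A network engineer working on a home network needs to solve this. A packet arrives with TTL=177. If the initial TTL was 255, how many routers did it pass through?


Given: initial TTL = 255, received TTL = 177
Hops = initial TTL - received TTL
Hops = 255 - 177 = 78

78


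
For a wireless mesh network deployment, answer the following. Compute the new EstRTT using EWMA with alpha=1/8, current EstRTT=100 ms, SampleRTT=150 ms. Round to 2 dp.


Given: EstRTT = 100 ms, SampleRTT = 150 ms, alpha = 1/8
New EstRTT = (1 - alpha) * EstRTT + alpha * SampleRTT
(7/8) * 100 = 87.5
(1/8) * 150 = 18.75
New EstRTT = 87.5 + 18.75 = 106.25 ms -> 106.25 ms (2 dp)

106.25


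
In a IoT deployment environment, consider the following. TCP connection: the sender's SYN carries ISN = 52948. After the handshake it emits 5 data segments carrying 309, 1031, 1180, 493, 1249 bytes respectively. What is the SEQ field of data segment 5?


The SYN occupies sequence number ISN = 52948, so the first data byte is ISN + 1 = 52949.
SEQ of data segment i = (ISN + 1) + sum of payload sizes of segments 1..i-1.
Segment 1: SEQ = 52949, payload = 309 bytes
Segment 2: SEQ = 53258, payload = 1031 bytes
Segment 3: SEQ = 54289, payload = 1180 bytes
Segment 4: SEQ = 55469, payload = 493 bytes
Segment 5: SEQ = 55962, payload = 1249 bytes
SEQ of segment 5 = 52949 + 309 + 1031 + 1180 + 493 = 55962

55962


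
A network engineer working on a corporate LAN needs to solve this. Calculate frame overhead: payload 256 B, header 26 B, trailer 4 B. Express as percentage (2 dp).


Given: payload = 256 B, header = 26 B, trailer = 4 B
Overhead bytes = header + trailer = 26 + 4 = 30
Total frame = payload + overhead = 256 + 30 = 286
Overhead % = 30 / 286 * 100 = 10.4895% -> 10.49% (2 dp)

10.49


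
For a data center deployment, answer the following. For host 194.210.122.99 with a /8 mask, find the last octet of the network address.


Given: IP = 194.210.122.99, prefix = /8
Subnet mask = 255.0.0.0
Last octet of IP: 99
Last octet of mask: 0
Network last octet = 99 AND 0 = 0

0


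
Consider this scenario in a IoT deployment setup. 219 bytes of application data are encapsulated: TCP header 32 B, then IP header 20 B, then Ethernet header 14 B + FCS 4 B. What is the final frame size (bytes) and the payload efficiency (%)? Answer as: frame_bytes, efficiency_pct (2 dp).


TCP segment = 219 + 32 = 251 B
IP packet = 251 + 20 = 271 B
Ethernet frame = 271 + 14 + 4 = 289 B
Efficiency = app / frame = 219 / 289 = 0.757785 = 75.7785% -> 75.78% (2 dp)

289, 75.78


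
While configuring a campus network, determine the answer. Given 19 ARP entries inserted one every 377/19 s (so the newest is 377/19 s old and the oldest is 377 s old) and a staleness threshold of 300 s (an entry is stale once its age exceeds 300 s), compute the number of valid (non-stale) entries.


Ages are k * 377/19 s for k = 1..19 (spacing = 19.8421 s).
Entry k is valid iff k * 377/19 <= 300 iff k <= 19 * 300 / 377 = 15.1194
n_valid = floor(15.1194) = 15
(n_stale = 19 - 15 = 4)

15


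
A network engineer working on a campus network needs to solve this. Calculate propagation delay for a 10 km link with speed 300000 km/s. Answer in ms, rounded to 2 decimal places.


Given: distance = 10 km, speed = 300000 km/s
Delay = distance / speed = 10 / 300000 seconds
Delay in ms = 10 * 1000 / 300000
Delay = 0.0333 ms
Rounded to 2 dp = 0.03 ms

0.03


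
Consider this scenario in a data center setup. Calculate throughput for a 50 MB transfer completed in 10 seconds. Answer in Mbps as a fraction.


Given: file = 50 MB, time = 10 s
File in Mb = 50 * 8 = 400 Mb
Throughput = 400 / 10 Mbps
Throughput = 40 Mbps

40


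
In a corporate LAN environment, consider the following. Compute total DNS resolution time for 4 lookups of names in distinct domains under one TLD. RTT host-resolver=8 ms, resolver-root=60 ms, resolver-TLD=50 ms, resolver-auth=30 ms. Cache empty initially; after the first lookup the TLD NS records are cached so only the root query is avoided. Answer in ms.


Lookup 1 (cold cache): local + root + TLD + auth = 8 + 60 + 50 + 30 = 148 ms
Lookups 2..4 (TLD NS cached -> skip root; new domain -> still ask TLD and auth): local + TLD + auth = 8 + 50 + 30 = 88 ms each
Remaining 3 lookups: 3 * 88 = 264 ms
Total = 148 + 264 = 412 ms

412


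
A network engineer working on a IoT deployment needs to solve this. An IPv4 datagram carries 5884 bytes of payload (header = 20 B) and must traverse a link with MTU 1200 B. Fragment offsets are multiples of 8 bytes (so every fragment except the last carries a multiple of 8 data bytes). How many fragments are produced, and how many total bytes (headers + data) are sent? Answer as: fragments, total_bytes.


Max data per non-final fragment = floor((MTU - header)/8)*8 = floor((1200 - 20)/8)*8 = floor(1180/8)*8 = 1176 B
Final fragment needs no 8-byte alignment: it can carry up to MTU - header = 1180 B
Non-final fragments needed = ceil((payload - 1180) / 1176) = ceil(4704/1176) = ceil(4.0000) = 4
Number of fragments = 4 + 1 = 5
Fragment sizes (data): 4 * 1176 B + 1180 B (last, 1180 <= 1180 OK)
Total bytes sent = payload + n_frags * header = 5884 + 5*20 = 5884 + 100 = 5984 B

5, 5984


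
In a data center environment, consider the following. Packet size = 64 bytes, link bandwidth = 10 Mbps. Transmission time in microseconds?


Given: packet = 64 bytes, bandwidth = 10 Mbps
Packet in bits = 64 * 8 = 512 bits
Bandwidth = 10 * 10^6 = 10000000 bps
Time = 512 / 10000000 seconds
Time in us = 512 * 10^6 / 10000000 = 51.2

51.2


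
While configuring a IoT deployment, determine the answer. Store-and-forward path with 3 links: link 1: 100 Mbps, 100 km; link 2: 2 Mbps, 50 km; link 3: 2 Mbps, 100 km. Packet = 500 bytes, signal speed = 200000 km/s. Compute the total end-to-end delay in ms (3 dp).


Packet = 500 bytes = 4000 bits. Store-and-forward: sum (t_trans + t_prop) per link.
Link 1: t_trans = 4000/(100*10^6) s = 0.0400 ms; t_prop = 100/200000 s = 0.5000 ms; subtotal = 0.5400 ms
Link 2: t_trans = 4000/(2*10^6) s = 2.0000 ms; t_prop = 50/200000 s = 0.2500 ms; subtotal = 2.2500 ms
Link 3: t_trans = 4000/(2*10^6) s = 2.0000 ms; t_prop = 100/200000 s = 0.5000 ms; subtotal = 2.5000 ms
End-to-end = 0.5400 + 2.2500 + 2.5000 = 5.2900 ms -> 5.290 ms (3 dp)

5.290


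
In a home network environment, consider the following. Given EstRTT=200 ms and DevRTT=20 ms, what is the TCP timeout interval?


Given: EstRTT = 200 ms, DevRTT = 20 ms
Timeout = EstRTT + 4 * DevRTT
4 * DevRTT = 4 * 20 = 80
Timeout = 200 + 80 = 280 ms

280


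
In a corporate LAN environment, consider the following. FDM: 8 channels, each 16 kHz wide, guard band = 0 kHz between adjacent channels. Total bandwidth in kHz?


Given: 8 channels, 16 kHz each, guard = 0 kHz
Channel bandwidth = 8 * 16 = 128 kHz
Guard bands = 7 gaps * 0 kHz = 0 kHz
Total = 128 + 0 = 128 kHz

128


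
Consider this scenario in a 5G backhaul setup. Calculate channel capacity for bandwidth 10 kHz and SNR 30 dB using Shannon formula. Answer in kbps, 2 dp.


Given: B = 10 kHz, SNR = 30 dB
SNR linear = 10^(30/10) = 1000
1 + SNR = 1001
log2(1001) = 9.9672262588
C = 10 * 1000 * 9.9672262588 = 99672.2626 bps
C = 99.672263 kbps -> 99.67 kbps (2 dp)

99.67


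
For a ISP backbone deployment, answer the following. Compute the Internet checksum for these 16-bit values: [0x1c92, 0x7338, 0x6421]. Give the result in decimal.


Given words: [0x1c92, 0x7338, 0x6421]
Step 1: Sum all words
Raw sum = 7314 + 29496 + 25633 = 62443
One's complement = ~62443 & 0xFFFF = 3092

3092


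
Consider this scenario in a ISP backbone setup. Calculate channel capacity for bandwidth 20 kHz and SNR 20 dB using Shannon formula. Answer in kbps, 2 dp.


Given: B = 20 kHz, SNR = 20 dB
SNR linear = 10^(20/10) = 100
1 + SNR = 101
log2(101) = 6.6582114828
C = 20 * 1000 * 6.6582114828 = 133164.2297 bps
C = 133.164230 kbps -> 133.16 kbps (2 dp)

133.16


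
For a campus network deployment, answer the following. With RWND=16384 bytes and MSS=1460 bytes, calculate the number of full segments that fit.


Given: RWND = 16384 bytes, MSS = 1460 bytes
Full segments = floor(RWND / MSS)
Full segments = floor(16384 / 1460)
Full segments = floor(11.2219) = 11

11


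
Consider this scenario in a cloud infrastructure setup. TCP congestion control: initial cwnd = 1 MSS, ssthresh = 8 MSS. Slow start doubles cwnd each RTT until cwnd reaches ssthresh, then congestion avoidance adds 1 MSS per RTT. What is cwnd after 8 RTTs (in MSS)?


RTT 0: cwnd = 1 MSS (initial)
RTT 1: cwnd = 2 MSS (slow start, doubled)
RTT 2: cwnd = 4 MSS (slow start, doubled)
RTT 3: cwnd = 8 MSS (slow start, doubled)
RTT 4: cwnd = 9 MSS (congestion avoidance, +1)
RTT 5: cwnd = 10 MSS (congestion avoidance, +1)
RTT 6: cwnd = 11 MSS (congestion avoidance, +1)
RTT 7: cwnd = 12 MSS (congestion avoidance, +1)
RTT 8: cwnd = 13 MSS (congestion avoidance, +1)

13


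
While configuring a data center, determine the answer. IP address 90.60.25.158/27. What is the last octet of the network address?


Given: IP = 90.60.25.158, prefix = /27
Subnet mask = 255.255.255.224
Last octet of IP: 158
Last octet of mask: 224
Network last octet = 158 AND 224 = 128

128


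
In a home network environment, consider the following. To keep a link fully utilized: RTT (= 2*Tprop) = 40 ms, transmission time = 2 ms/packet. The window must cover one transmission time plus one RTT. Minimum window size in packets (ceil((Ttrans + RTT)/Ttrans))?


Given: Ttrans = 2 ms, RTT = 40 ms (= 2 * Tprop, Tprop = 20 ms)
Time until first ACK returns = Ttrans + RTT = 2 + 40 = 42 ms
Need W * Ttrans >= Ttrans + RTT  ->  W >= (Ttrans + RTT) / Ttrans
(Ttrans + RTT) / Ttrans = 42 / 2 = 21
W_min = ceil(21) = 21

21


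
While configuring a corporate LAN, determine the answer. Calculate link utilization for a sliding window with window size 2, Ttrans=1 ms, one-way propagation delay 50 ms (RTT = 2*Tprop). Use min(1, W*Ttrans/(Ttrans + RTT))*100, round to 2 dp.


Given: W = 2, Ttrans = 1 ms, RTT = 100 ms (= 2 * Tprop, Tprop = 50 ms)
Cycle time = Ttrans + RTT = 1 + 100 = 101 ms (first packet sent until its ACK returns)
W * Ttrans = 2 * 1 = 2 ms of sending per cycle
W * Ttrans / (Ttrans + RTT) = 2 / 101 = 0.019802
U = min(1, 0.019802) = 0.019802
U% = 1.98%

1.98


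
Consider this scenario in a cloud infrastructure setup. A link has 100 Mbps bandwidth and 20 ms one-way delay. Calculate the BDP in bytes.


Given: bandwidth = 100 Mbps, delay = 20 ms
BDP in bits = 100 * 10^6 * 20 / 1000
BDP in bits = 2000000
BDP in bytes = 2000000 / 8 = 250000

250000


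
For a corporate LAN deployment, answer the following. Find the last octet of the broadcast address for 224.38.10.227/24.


Given: IP = 224.38.10.227, prefix = /24
Host bits = 32 - 24 = 8
Network last octet = 227 AND mask = 0
Host part size = 2^8 - 1 = 255
Broadcast last octet = 0 OR 255 = 255

255


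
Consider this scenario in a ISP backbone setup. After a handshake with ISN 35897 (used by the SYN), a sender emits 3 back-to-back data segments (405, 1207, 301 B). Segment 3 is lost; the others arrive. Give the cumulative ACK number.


SYN uses sequence number 35897; first data byte = ISN + 1 = 35898.
Segment 1: SEQ = 35898, len = 405 B, covers [35898, 36302]
Segment 2: SEQ = 36303, len = 1207 B, covers [36303, 37509]
Segment 3: SEQ = 37510, len = 301 B, covers [37510, 37810] [LOST]
In-order data received: bytes [35898, 37509] (segments 1..2).
Segment 3 missing -> gap begins at byte 37510.
Cumulative ACK = next expected in-order byte = 35898 + 405 + 1207 = 37510

37510


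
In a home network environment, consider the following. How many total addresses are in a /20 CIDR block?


Given: CIDR prefix /20
Host bits = 32 - 20 = 12
Total addresses = 2^12 = 4096

4096


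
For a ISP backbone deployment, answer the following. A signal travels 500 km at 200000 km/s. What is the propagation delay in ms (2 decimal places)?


Given: distance = 500 km, speed = 200000 km/s
Delay = distance / speed = 500 / 200000 seconds
Delay in ms = 500 * 1000 / 200000
Delay = 2.5000 ms
Rounded to 2 dp = 2.50 ms

2.50


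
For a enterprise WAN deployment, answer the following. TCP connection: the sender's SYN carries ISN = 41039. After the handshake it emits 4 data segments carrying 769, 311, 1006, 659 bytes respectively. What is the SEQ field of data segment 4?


The SYN occupies sequence number ISN = 41039, so the first data byte is ISN + 1 = 41040.
SEQ of data segment i = (ISN + 1) + sum of payload sizes of segments 1..i-1.
Segment 1: SEQ = 41040, payload = 769 bytes
Segment 2: SEQ = 41809, payload = 311 bytes
Segment 3: SEQ = 42120, payload = 1006 bytes
Segment 4: SEQ = 43126, payload = 659 bytes
SEQ of segment 4 = 41040 + 769 + 311 + 1006 = 43126

43126


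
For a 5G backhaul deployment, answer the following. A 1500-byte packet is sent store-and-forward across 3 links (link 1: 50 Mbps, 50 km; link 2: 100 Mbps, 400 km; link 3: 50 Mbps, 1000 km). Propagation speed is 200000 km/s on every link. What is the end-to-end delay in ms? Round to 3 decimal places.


Packet = 1500 bytes = 12000 bits. Store-and-forward: sum (t_trans + t_prop) per link.
Link 1: t_trans = 12000/(50*10^6) s = 0.2400 ms; t_prop = 50/200000 s = 0.2500 ms; subtotal = 0.4900 ms
Link 2: t_trans = 12000/(100*10^6) s = 0.1200 ms; t_prop = 400/200000 s = 2.0000 ms; subtotal = 2.1200 ms
Link 3: t_trans = 12000/(50*10^6) s = 0.2400 ms; t_prop = 1000/200000 s = 5.0000 ms; subtotal = 5.2400 ms
End-to-end = 0.4900 + 2.1200 + 5.2400 = 7.8500 ms -> 7.850 ms (3 dp)

7.850


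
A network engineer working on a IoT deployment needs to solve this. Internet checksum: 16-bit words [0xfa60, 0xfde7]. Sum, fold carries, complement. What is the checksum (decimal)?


Given words: [0xfa60, 0xfde7]
Step 1: Sum all words
Raw sum = 64096 + 64999 = 129095
Step 2: Fold carry: (63559 + 1) = 63560
One's complement = ~63560 & 0xFFFF = 1975

1975


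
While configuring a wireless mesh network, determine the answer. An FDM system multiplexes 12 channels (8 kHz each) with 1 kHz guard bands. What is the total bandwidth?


Given: 12 channels, 8 kHz each, guard = 1 kHz
Channel bandwidth = 12 * 8 = 96 kHz
Guard bands = 11 gaps * 1 kHz = 11 kHz
Total = 96 + 11 = 107 kHz

107


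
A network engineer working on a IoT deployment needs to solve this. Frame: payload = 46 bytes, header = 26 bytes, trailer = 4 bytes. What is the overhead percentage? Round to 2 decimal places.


Given: payload = 46 B, header = 26 B, trailer = 4 B
Overhead bytes = header + trailer = 26 + 4 = 30
Total frame = payload + overhead = 46 + 30 = 76
Overhead % = 30 / 76 * 100 = 39.4737% -> 39.47% (2 dp)

39.47


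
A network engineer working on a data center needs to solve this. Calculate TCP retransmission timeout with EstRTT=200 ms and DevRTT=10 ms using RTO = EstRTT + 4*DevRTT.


Given: EstRTT = 200 ms, DevRTT = 10 ms
Timeout = EstRTT + 4 * DevRTT
4 * DevRTT = 4 * 10 = 40
Timeout = 200 + 40 = 240 ms

240


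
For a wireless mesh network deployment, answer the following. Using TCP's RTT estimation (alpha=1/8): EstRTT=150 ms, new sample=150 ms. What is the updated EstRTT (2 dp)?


Given: EstRTT = 150 ms, SampleRTT = 150 ms, alpha = 1/8
New EstRTT = (1 - alpha) * EstRTT + alpha * SampleRTT
(7/8) * 150 = 131.25
(1/8) * 150 = 18.75
New EstRTT = 131.25 + 18.75 = 150 ms -> 150.00 ms (2 dp)

150.00


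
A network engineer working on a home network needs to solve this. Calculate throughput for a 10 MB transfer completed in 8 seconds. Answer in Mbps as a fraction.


Given: file = 10 MB, time = 8 s
File in Mb = 10 * 8 = 80 Mb
Throughput = 80 / 8 Mbps
Throughput = 10 Mbps

10


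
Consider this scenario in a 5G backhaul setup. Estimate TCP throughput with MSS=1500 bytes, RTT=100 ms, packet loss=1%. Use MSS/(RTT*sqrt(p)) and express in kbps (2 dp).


Given: MSS = 1500 bytes, RTT = 100 ms, loss = 1%
RTT in seconds = 100 / 1000 = 0.1
Loss rate = 1% = 0.01
sqrt(loss) = sqrt(0.01) = 0.1
Throughput (bytes/s) = 1500 / (0.1 * 0.1) = 150000.0000
Throughput (kbps) = 150000.0000 * 8 / 1000 = 1200.000000 -> 1200.00 kbps (2 dp)

1200.00


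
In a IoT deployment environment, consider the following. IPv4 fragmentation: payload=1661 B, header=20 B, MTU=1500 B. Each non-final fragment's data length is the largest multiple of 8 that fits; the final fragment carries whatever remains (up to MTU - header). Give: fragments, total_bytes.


Max data per non-final fragment = floor((MTU - header)/8)*8 = floor((1500 - 20)/8)*8 = floor(1480/8)*8 = 1480 B
Final fragment needs no 8-byte alignment: it can carry up to MTU - header = 1480 B
Non-final fragments needed = ceil((payload - 1480) / 1480) = ceil(181/1480) = ceil(0.1223) = 1
Number of fragments = 1 + 1 = 2
Fragment sizes (data): 1 * 1480 B + 181 B (last, 181 <= 1480 OK)
Total bytes sent = payload + n_frags * header = 1661 + 2*20 = 1661 + 40 = 1701 B

2, 1701


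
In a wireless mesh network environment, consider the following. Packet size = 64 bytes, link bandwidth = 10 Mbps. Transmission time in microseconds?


Given: packet = 64 bytes, bandwidth = 10 Mbps
Packet in bits = 64 * 8 = 512 bits
Bandwidth = 10 * 10^6 = 10000000 bps
Time = 512 / 10000000 seconds
Time in us = 512 * 10^6 / 10000000 = 51.2

51.2


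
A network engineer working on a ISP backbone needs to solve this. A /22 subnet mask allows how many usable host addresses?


Given: subnet mask /22
Host bits = 32 - 22 = 10
Total addresses = 2^10 = 1024
Usable hosts = 1024 - 2 (network + broadcast) = 1022

1022


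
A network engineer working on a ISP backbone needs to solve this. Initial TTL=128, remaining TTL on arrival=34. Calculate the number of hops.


Given: initial TTL = 128, received TTL = 34
Hops = initial TTL - received TTL
Hops = 128 - 34 = 94

94


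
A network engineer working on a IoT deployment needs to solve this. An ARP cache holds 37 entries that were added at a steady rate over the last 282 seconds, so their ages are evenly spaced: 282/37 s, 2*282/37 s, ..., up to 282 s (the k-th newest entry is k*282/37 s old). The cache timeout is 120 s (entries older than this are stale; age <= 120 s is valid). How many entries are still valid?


Ages are k * 282/37 s for k = 1..37 (spacing = 7.6216 s).
Entry k is valid iff k * 282/37 <= 120 iff k <= 37 * 120 / 282 = 15.7447
n_valid = floor(15.7447) = 15
(n_stale = 37 - 15 = 22)

15


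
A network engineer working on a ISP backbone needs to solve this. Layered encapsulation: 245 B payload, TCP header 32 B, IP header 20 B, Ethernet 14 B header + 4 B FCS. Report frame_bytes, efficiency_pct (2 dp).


TCP segment = 245 + 32 = 277 B
IP packet = 277 + 20 = 297 B
Ethernet frame = 297 + 14 + 4 = 315 B
Efficiency = app / frame = 245 / 315 = 0.777778 = 77.7778% -> 77.78% (2 dp)

315, 77.78


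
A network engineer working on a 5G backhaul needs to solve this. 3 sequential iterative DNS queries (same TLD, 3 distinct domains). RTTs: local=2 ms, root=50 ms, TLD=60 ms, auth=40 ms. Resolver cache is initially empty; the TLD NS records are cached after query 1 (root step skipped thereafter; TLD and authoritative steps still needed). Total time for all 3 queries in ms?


Lookup 1 (cold cache): local + root + TLD + auth = 2 + 50 + 60 + 40 = 152 ms
Lookups 2..3 (TLD NS cached -> skip root; new domain -> still ask TLD and auth): local + TLD + auth = 2 + 60 + 40 = 102 ms each
Remaining 2 lookups: 2 * 102 = 204 ms
Total = 152 + 204 = 356 ms

356


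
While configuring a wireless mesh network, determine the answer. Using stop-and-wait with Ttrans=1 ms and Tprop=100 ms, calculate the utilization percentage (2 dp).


Given: Ttrans = 1 ms, Tprop = 100 ms
RTT = 2 * Tprop = 2 * 100 = 200 ms
U = Ttrans / (Ttrans + RTT)
U = 1 / (1 + 200)
U = 1 / 201 = 0.004975
U% = 0.50%

0.50


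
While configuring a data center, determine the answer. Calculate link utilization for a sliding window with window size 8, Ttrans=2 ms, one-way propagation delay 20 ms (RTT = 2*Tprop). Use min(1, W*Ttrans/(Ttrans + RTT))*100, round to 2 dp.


Given: W = 8, Ttrans = 2 ms, RTT = 40 ms (= 2 * Tprop, Tprop = 20 ms)
Cycle time = Ttrans + RTT = 2 + 40 = 42 ms (first packet sent until its ACK returns)
W * Ttrans = 8 * 2 = 16 ms of sending per cycle
W * Ttrans / (Ttrans + RTT) = 16 / 42 = 0.380952
U = min(1, 0.380952) = 0.380952
U% = 38.10%

38.10


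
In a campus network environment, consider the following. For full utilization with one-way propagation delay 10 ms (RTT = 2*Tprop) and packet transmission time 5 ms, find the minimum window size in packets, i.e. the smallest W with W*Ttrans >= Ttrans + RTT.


Given: Ttrans = 5 ms, RTT = 20 ms (= 2 * Tprop, Tprop = 10 ms)
Time until first ACK returns = Ttrans + RTT = 5 + 20 = 25 ms
Need W * Ttrans >= Ttrans + RTT  ->  W >= (Ttrans + RTT) / Ttrans
(Ttrans + RTT) / Ttrans = 25 / 5 = 5
W_min = ceil(5) = 5

5


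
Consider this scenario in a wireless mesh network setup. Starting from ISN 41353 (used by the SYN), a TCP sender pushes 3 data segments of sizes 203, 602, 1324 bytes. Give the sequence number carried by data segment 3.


The SYN occupies sequence number ISN = 41353, so the first data byte is ISN + 1 = 41354.
SEQ of data segment i = (ISN + 1) + sum of payload sizes of segments 1..i-1.
Segment 1: SEQ = 41354, payload = 203 bytes
Segment 2: SEQ = 41557, payload = 602 bytes
Segment 3: SEQ = 42159, payload = 1324 bytes
SEQ of segment 3 = 41354 + 203 + 602 = 42159

42159


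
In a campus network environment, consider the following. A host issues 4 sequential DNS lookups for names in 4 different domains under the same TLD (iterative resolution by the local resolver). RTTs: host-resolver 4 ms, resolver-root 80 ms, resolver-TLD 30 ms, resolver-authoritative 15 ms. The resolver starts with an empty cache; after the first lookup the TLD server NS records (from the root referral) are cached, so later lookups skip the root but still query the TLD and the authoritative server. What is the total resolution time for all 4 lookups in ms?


Lookup 1 (cold cache): local + root + TLD + auth = 4 + 80 + 30 + 15 = 129 ms
Lookups 2..4 (TLD NS cached -> skip root; new domain -> still ask TLD and auth): local + TLD + auth = 4 + 30 + 15 = 49 ms each
Remaining 3 lookups: 3 * 49 = 147 ms
Total = 129 + 147 = 276 ms

276


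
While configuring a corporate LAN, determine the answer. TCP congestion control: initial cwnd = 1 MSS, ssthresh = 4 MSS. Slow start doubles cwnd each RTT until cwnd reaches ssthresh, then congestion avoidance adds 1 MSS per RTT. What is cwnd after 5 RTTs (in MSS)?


RTT 0: cwnd = 1 MSS (initial)
RTT 1: cwnd = 2 MSS (slow start, doubled)
RTT 2: cwnd = 4 MSS (slow start, doubled)
RTT 3: cwnd = 5 MSS (congestion avoidance, +1)
RTT 4: cwnd = 6 MSS (congestion avoidance, +1)
RTT 5: cwnd = 7 MSS (congestion avoidance, +1)

7


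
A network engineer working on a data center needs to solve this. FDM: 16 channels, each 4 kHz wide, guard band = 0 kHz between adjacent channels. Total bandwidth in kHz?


Given: 16 channels, 4 kHz each, guard = 0 kHz
Channel bandwidth = 16 * 4 = 64 kHz
Guard bands = 15 gaps * 0 kHz = 0 kHz
Total = 64 + 0 = 64 kHz

64


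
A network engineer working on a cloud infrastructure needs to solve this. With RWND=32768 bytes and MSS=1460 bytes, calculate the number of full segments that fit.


Given: RWND = 32768 bytes, MSS = 1460 bytes
Full segments = floor(RWND / MSS)
Full segments = floor(32768 / 1460)
Full segments = floor(22.4438) = 22

22


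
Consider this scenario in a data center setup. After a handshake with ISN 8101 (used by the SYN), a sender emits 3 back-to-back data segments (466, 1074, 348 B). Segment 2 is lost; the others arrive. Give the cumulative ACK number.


SYN uses sequence number 8101; first data byte = ISN + 1 = 8102.
Segment 1: SEQ = 8102, len = 466 B, covers [8102, 8567]
Segment 2: SEQ = 8568, len = 1074 B, covers [8568, 9641] [LOST]
Segment 3: SEQ = 9642, len = 348 B, covers [9642, 9989]
In-order data received: bytes [8102, 8567] (segments 1..1).
Segment 2 missing -> gap begins at byte 8568; later segments buffered out of order.
Cumulative ACK = next expected in-order byte = 8102 + 466 = 8568

8568


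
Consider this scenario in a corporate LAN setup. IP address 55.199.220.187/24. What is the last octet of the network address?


Given: IP = 55.199.220.187, prefix = /24
Subnet mask = 255.255.255.0
Last octet of IP: 187
Last octet of mask: 0
Network last octet = 187 AND 0 = 0

0


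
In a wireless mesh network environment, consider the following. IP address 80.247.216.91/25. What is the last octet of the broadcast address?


Given: IP = 80.247.216.91, prefix = /25
Host bits = 32 - 25 = 7
Network last octet = 91 AND mask = 0
Host part size = 2^7 - 1 = 127
Broadcast last octet = 0 OR 127 = 127

127


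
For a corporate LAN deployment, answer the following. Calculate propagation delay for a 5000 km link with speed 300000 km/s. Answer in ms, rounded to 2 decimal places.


Given: distance = 5000 km, speed = 300000 km/s
Delay = distance / speed = 5000 / 300000 seconds
Delay in ms = 5000 * 1000 / 300000
Delay = 16.6667 ms
Rounded to 2 dp = 16.67 ms

16.67


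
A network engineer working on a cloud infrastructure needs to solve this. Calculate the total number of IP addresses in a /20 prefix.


Given: CIDR prefix /20
Host bits = 32 - 20 = 12
Total addresses = 2^12 = 4096

4096
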